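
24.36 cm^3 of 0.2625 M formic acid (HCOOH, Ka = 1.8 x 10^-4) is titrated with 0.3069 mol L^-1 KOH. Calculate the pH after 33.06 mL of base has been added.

12.82

n(acid) = 0.2625 x 0.02436 = 0.006395 mol; n(KOH) added = 0.3069 x 0.03306 = 0.01015 mol.
Base is in excess by 0.01015 - 0.006395 = 0.003752 mol in a total volume of 0.05742 L.
[OH^-] = 0.003752/0.05742 = 0.06534 M, so pOH = 1.18 and pH = 14.00 - 1.18 = 12.82.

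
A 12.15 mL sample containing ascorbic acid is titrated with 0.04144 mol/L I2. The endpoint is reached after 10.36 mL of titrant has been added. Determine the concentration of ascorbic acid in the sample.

0.0353 M

n(I2) = 0.04144 x 0.01036 = 0.0004293 mol.
From the balanced equation, 1 mol I2 reacts with 1 mol ascorbic acid, so n(ascorbic acid) = 0.0004293 x 1/1 = 0.0004293 mol.
[ascorbic acid] = 0.0004293 / 0.01215 L = 0.0353 M.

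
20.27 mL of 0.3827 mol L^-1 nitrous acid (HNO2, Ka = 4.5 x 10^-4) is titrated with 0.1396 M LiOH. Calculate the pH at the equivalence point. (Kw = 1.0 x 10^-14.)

8.18

n(HNO2) = 0.3827 x 0.02027 = 0.007757 mol; V(LiOH) at equivalence = 0.007757/0.1396 = 0.05557 L.
At equivalence all the acid is converted to NO2-; total volume = 0.02027 + 0.05557 = 0.07584 L, so [NO2-] = 0.007757/0.07584 = 0.1023 M.
Kb = Kw/Ka = 1.0e-14 / 4.5 x 10^-4 = 2.22e-11.
[OH^-] = sqrt(Kb x [NO2-]) = sqrt(2.22e-11 x 0.1023) = 1.51e-6 M.
pOH = 5.82, so pH = 14.00 - 5.82 = 8.18.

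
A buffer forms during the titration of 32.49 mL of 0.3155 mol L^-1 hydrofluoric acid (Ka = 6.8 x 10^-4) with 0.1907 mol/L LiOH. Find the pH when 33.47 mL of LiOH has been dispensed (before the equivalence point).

Initial n(HF) = 0.3155 x 0.03249 = 0.01025 mol.
n(LiOH) added = 0.1907 x 0.03347 = 0.006383 mol, converting that many moles of HF to F-.
Remaining n(HF) = 0.003868 mol; n(F-) = 0.006383 mol.
By Henderson-Hasselbalch, pH = pKa + log([A^-]/[HA]) = 3.17 + log(0.006383/0.003868) = 3.17 + (+0.22) = 3.39.

3.39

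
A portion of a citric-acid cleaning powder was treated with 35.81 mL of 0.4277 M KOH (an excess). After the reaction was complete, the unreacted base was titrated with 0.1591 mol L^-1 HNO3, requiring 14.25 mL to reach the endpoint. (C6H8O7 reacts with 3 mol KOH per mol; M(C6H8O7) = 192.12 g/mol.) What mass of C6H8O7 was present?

Total n(KOH) added = 0.4277 x 0.03581 = 0.01532 mol.
n(HNO3) used = 0.1591 x 0.01425 = 0.002267 mol, which equals the excess n(KOH).
So n(KOH) consumed by the sample = 0.01532 - 0.002267 = 0.01305 mol.
n(C6H8O7) = 0.01305 / 3 = 0.004350 mol.
mass = 0.004350 mol x 192.12 g/mol = 0.836 g.

0.836 g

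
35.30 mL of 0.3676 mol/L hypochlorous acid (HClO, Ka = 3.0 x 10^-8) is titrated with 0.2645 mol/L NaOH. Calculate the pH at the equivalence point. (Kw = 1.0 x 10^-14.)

n(HClO) = 0.3676 x 0.03530 = 0.01298 mol; V(NaOH) at equivalence = 0.01298/0.2645 = 0.04906 L.
At equivalence all the acid is converted to ClO-; total volume = 0.03530 + 0.04906 = 0.08436 L, so [ClO-] = 0.01298/0.08436 = 0.1538 M.
Kb = Kw/Ka = 1.0e-14 / 3.0 x 10^-8 = 3.33e-7.
[OH^-] = sqrt(Kb x [ClO-]) = sqrt(3.33e-7 x 0.1538) = 0.000226 M.
pOH = 3.65, so pH = 14.00 - 3.65 = 10.35.

10.35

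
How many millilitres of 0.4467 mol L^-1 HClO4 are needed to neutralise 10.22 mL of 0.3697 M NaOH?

8.46 mL

n(NaOH) = 0.3697 mol/L x 0.01022 L = 0.003778 mol.
At equivalence n(HClO4) = n(NaOH) = 0.003778 mol.
V(HClO4) = 0.003778 / 0.4467 = 0.008458 L = 8.46 mL.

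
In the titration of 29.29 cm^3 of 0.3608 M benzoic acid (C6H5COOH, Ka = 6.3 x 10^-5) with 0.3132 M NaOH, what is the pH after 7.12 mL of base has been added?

3.63

Initial n(C6H5COOH) = 0.3608 x 0.02929 = 0.01057 mol.
n(NaOH) added = 0.3132 x 0.007120 = 0.002230 mol, converting that many moles of C6H5COOH to C6H5COO-.
Remaining n(C6H5COOH) = 0.008338 mol; n(C6H5COO-) = 0.002230 mol.
By Henderson-Hasselbalch, pH = pKa + log([A^-]/[HA]) = 4.20 + log(0.002230/0.008338) = 4.20 + (-0.57) = 3.63.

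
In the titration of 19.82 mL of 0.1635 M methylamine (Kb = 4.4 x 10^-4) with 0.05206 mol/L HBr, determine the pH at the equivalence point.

n(CH3NH2) = 0.1635 x 0.01982 = 0.003241 mol; V(HBr) at equivalence = 0.003241/0.05206 = 0.06225 L.
At equivalence the base is fully converted to CH3NH3+; total volume = 0.08207 L, so [CH3NH3+] = 0.003241/0.08207 = 0.03949 M.
Ka(CH3NH3+) = Kw/Kb = 1.0e-14 / 4.4 x 10^-4 = 2.27e-11.
[H^+] = sqrt(Ka x [CH3NH3+]) = sqrt(2.27e-11 x 0.03949) = 9.47e-7 M.
pH = -log(9.47e-7) = 6.02.

6.02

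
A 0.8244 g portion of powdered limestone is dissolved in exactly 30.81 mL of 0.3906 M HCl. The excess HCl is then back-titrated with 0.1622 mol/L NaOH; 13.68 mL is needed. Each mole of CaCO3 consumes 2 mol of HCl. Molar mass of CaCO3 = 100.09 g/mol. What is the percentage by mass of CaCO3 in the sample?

59.6%

Total n(HCl) added = 0.3906 x 0.03081 = 0.01203 mol.
n(NaOH) used = 0.1622 x 0.01368 = 0.002219 mol, which equals the excess n(HCl).
So n(HCl) consumed by the sample = 0.01203 - 0.002219 = 0.009815 mol.
n(CaCO3) = 0.009815 / 2 = 0.004908 mol.
mass CaCO3 = 0.004908 x 100.09 = 0.4912 g, so %CaCO3 = 0.4912/0.8244 x 100 = 59.6%.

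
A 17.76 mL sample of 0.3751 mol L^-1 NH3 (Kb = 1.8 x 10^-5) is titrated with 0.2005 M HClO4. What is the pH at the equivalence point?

5.07

n(NH3) = 0.3751 x 0.01776 = 0.006662 mol; V(HClO4) at equivalence = 0.006662/0.2005 = 0.03323 L.
At equivalence the base is fully converted to NH4+; total volume = 0.05099 L, so [NH4+] = 0.006662/0.05099 = 0.1307 M.
Ka(NH4+) = Kw/Kb = 1.0e-14 / 1.8 x 10^-5 = 5.56e-10.
[H^+] = sqrt(Ka x [NH4+]) = sqrt(5.56e-10 x 0.1307) = 8.52e-6 M.
pH = -log(8.52e-6) = 5.07.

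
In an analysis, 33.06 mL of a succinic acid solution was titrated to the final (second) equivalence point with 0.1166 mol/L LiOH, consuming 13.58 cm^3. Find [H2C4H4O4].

n(LiOH) = 0.1166 x 0.01358 = 0.001583 mol.
At the final (second) equivalence point, 2 mol OH^- react per mol H2C4H4O4, so n(H2C4H4O4) = 0.001583 / 2 = 0.0007917 mol.
[H2C4H4O4] = 0.0007917 / 0.03306 L = 0.0239 M.

0.0239 M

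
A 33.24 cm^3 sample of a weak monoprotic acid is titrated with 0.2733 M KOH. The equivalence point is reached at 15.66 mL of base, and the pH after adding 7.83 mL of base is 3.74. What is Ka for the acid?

7.83 mL is half of the equivalence volume, so this is the half-equivalence point where [HA] = [A^-].
At half-equivalence pH = pKa, so pKa = 3.74.
Ka = 10^(-3.74) = 1.8 x 10^-4.

1.8 x 10^-4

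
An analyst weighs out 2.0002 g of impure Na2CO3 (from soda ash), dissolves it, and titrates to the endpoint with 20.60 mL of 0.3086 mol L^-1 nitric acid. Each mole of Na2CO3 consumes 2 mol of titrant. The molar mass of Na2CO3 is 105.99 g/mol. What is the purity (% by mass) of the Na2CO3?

16.8%

n(HNO3) = 0.3086 x 0.02060 = 0.006357 mol.
n(Na2CO3) = 0.006357 / 2 = 0.003179 mol.
mass of Na2CO3 = 0.003179 x 105.99 = 0.3369 g.
% purity = 0.3369 / 2.0002 x 100 = 16.8%.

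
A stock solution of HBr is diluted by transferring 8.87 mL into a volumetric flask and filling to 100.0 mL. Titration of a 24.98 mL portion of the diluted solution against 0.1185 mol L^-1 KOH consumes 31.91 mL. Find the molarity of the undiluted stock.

n(KOH) = 0.1185 x 0.03191 = 0.003781 mol.
n(HBr) in the aliquot = 0.003781 mol.
[diluted HBr] = 0.003781 / 0.02498 = 0.1514 M.
Dilution factor = 100.0/8.870 = 11.27, so [stock] = 0.1514 x 11.27 = 1.71 M.

1.71 M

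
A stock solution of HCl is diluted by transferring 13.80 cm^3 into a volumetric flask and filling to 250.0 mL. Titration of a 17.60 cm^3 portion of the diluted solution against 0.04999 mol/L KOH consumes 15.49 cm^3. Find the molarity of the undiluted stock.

0.797 M

n(KOH) = 0.04999 x 0.01549 = 0.0007743 mol.
n(HCl) in the aliquot = 0.0007743 mol.
[diluted HCl] = 0.0007743 / 0.01760 = 0.04400 M.
Dilution factor = 250.0/13.80 = 18.12, so [stock] = 0.04400 x 18.12 = 0.797 M.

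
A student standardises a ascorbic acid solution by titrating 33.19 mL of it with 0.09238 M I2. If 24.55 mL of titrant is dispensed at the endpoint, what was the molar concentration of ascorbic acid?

n(I2) = 0.09238 x 0.02455 = 0.002268 mol.
From the balanced equation, 1 mol I2 reacts with 1 mol ascorbic acid, so n(ascorbic acid) = 0.002268 x 1/1 = 0.002268 mol.
[ascorbic acid] = 0.002268 / 0.03319 L = 0.0683 M.

0.0683 M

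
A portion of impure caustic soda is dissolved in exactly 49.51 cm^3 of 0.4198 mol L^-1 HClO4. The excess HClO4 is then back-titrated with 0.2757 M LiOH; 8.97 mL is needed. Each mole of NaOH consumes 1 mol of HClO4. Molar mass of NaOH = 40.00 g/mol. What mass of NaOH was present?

Total n(HClO4) added = 0.4198 x 0.04951 = 0.02078 mol.
n(LiOH) used = 0.2757 x 0.008970 = 0.002473 mol, which equals the excess n(HClO4).
So n(HClO4) consumed by the sample = 0.02078 - 0.002473 = 0.01831 mol.
n(NaOH) = 0.01831 / 1 = 0.01831 mol.
mass = 0.01831 mol x 40.00 g/mol = 0.732 g.

0.732 g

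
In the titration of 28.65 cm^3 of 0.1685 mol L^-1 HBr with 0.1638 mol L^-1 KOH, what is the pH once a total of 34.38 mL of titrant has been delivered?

12.11

n(acid) = 0.1685 x 0.02865 = 0.004828 mol; n(KOH) added = 0.1638 x 0.03438 = 0.005631 mol.
Base is in excess by 0.005631 - 0.004828 = 0.0008039 mol in a total volume of 0.06303 L.
[OH^-] = 0.0008039/0.06303 = 0.01275 M, so pOH = 1.89 and pH = 14.00 - 1.89 = 12.11.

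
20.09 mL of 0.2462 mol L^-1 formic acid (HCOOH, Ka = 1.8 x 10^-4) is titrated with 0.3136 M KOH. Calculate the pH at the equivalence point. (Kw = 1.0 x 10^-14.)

8.44

n(HCOOH) = 0.2462 x 0.02009 = 0.004946 mol; V(KOH) at equivalence = 0.004946/0.3136 = 0.01577 L.
At equivalence all the acid is converted to HCOO-; total volume = 0.02009 + 0.01577 = 0.03586 L, so [HCOO-] = 0.004946/0.03586 = 0.1379 M.
Kb = Kw/Ka = 1.0e-14 / 1.8 x 10^-4 = 5.56e-11.
[OH^-] = sqrt(Kb x [HCOO-]) = sqrt(5.56e-11 x 0.1379) = 2.77e-6 M.
pOH = 5.56, so pH = 14.00 - 5.56 = 8.44.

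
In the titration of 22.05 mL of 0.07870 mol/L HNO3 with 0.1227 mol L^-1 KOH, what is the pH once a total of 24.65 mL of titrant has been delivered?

n(acid) = 0.07870 x 0.02205 = 0.001735 mol; n(KOH) added = 0.1227 x 0.02465 = 0.003025 mol.
Base is in excess by 0.003025 - 0.001735 = 0.001289 mol in a total volume of 0.04670 L.
[OH^-] = 0.001289/0.04670 = 0.02761 M, so pOH = 1.56 and pH = 14.00 - 1.56 = 12.44.

12.44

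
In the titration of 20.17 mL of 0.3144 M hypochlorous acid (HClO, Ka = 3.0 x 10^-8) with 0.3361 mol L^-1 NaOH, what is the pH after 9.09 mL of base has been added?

7.49

Initial n(HClO) = 0.3144 x 0.02017 = 0.006341 mol.
n(NaOH) added = 0.3361 x 0.009090 = 0.003055 mol, converting that many moles of HClO to ClO-.
Remaining n(HClO) = 0.003286 mol; n(ClO-) = 0.003055 mol.
By Henderson-Hasselbalch, pH = pKa + log([A^-]/[HA]) = 7.52 + log(0.003055/0.003286) = 7.52 + (-0.03) = 7.49.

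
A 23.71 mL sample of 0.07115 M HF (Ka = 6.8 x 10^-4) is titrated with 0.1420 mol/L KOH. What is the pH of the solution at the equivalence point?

n(HF) = 0.07115 x 0.02371 = 0.001687 mol; V(KOH) at equivalence = 0.001687/0.1420 = 0.01188 L.
At equivalence all the acid is converted to F-; total volume = 0.02371 + 0.01188 = 0.03559 L, so [F-] = 0.001687/0.03559 = 0.04740 M.
Kb = Kw/Ka = 1.0e-14 / 6.8 x 10^-4 = 1.47e-11.
[OH^-] = sqrt(Kb x [F-]) = sqrt(1.47e-11 x 0.04740) = 8.35e-7 M.
pOH = 6.08, so pH = 14.00 - 6.08 = 7.92.

7.92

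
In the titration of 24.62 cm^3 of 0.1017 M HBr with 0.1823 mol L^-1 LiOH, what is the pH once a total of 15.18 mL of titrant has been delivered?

n(acid) = 0.1017 x 0.02462 = 0.002504 mol; n(LiOH) added = 0.1823 x 0.01518 = 0.002767 mol.
Base is in excess by 0.002767 - 0.002504 = 0.0002635 mol in a total volume of 0.03980 L.
[OH^-] = 0.0002635/0.03980 = 0.006620 M, so pOH = 2.18 and pH = 14.00 - 2.18 = 11.82.

11.82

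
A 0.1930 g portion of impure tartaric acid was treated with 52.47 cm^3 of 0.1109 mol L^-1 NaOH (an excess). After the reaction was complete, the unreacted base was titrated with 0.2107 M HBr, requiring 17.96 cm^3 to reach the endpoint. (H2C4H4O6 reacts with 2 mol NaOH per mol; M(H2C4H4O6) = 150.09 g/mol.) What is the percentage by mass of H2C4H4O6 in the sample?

79.1%

Total n(NaOH) added = 0.1109 x 0.05247 = 0.005819 mol.
n(HBr) used = 0.2107 x 0.01796 = 0.003784 mol, which equals the excess n(NaOH).
So n(NaOH) consumed by the sample = 0.005819 - 0.003784 = 0.002035 mol.
n(H2C4H4O6) = 0.002035 / 2 = 0.001017 mol.
mass H2C4H4O6 = 0.001017 x 150.09 = 0.1527 g, so %H2C4H4O6 = 0.1527/0.1930 x 100 = 79.1%.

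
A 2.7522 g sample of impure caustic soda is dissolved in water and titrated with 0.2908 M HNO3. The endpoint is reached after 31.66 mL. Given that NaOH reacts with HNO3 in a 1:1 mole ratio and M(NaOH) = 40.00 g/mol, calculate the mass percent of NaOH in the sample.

13.4%

n(HNO3) = 0.2908 x 0.03166 = 0.009207 mol.
n(NaOH) = 0.009207 / 1 = 0.009207 mol.
mass of NaOH = 0.009207 x 40.00 = 0.3683 g.
% purity = 0.3683 / 2.7522 x 100 = 13.4%.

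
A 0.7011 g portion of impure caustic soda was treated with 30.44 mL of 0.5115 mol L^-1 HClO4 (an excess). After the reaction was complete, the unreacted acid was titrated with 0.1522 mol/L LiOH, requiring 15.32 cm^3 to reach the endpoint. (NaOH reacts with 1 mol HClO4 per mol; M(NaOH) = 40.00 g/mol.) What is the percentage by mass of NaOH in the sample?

Total n(HClO4) added = 0.5115 x 0.03044 = 0.01557 mol.
n(LiOH) used = 0.1522 x 0.01532 = 0.002332 mol, which equals the excess n(HClO4).
So n(HClO4) consumed by the sample = 0.01557 - 0.002332 = 0.01324 mol.
n(NaOH) = 0.01324 / 1 = 0.01324 mol.
mass NaOH = 0.01324 x 40.00 = 0.5295 g, so %NaOH = 0.5295/0.7011 x 100 = 75.5%.

75.5%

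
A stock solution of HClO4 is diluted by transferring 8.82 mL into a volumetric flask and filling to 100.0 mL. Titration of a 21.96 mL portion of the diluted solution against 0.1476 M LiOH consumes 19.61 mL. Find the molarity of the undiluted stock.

n(LiOH) = 0.1476 x 0.01961 = 0.002894 mol.
n(HClO4) in the aliquot = 0.002894 mol.
[diluted HClO4] = 0.002894 / 0.02196 = 0.1318 M.
Dilution factor = 100.0/8.820 = 11.34, so [stock] = 0.1318 x 11.34 = 1.49 M.

1.49 M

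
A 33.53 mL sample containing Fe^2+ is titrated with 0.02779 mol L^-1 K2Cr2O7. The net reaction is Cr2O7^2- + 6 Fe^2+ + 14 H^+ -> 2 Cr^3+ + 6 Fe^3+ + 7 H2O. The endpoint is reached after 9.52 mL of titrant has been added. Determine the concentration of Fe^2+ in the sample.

n(K2Cr2O7) = 0.02779 x 0.009520 = 0.0002646 mol.
From the balanced equation, 1 mol K2Cr2O7 reacts with 6 mol Fe^2+, so n(Fe^2+) = 0.0002646 x 6/1 = 0.001587 mol.
[Fe^2+] = 0.001587 / 0.03353 L = 0.0473 M.

0.0473 M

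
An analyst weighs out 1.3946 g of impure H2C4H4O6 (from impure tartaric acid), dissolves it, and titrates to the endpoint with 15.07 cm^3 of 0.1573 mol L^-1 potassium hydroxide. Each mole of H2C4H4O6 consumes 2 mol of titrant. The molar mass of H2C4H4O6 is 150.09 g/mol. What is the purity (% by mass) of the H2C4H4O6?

n(KOH) = 0.1573 x 0.01507 = 0.002371 mol.
n(H2C4H4O6) = 0.002371 / 2 = 0.001185 mol.
mass of H2C4H4O6 = 0.001185 x 150.09 = 0.1779 g.
% purity = 0.1779 / 1.3946 x 100 = 12.8%.

12.8%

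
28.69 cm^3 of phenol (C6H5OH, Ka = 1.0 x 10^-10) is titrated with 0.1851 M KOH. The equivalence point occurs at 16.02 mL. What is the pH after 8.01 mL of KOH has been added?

8.01 mL is exactly half the equivalence volume (16.02/2), i.e. the half-equivalence point.
There, n(HA) = n(A^-), so pH = pKa = -log(1.0 x 10^-10) = 10.00.

10.00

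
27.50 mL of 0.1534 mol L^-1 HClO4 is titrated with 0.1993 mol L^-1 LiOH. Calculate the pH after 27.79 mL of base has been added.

n(acid) = 0.1534 x 0.02750 = 0.004219 mol; n(LiOH) added = 0.1993 x 0.02779 = 0.005539 mol.
Base is in excess by 0.005539 - 0.004219 = 0.001320 mol in a total volume of 0.05529 L.
[OH^-] = 0.001320/0.05529 = 0.02387 M, so pOH = 1.62 and pH = 14.00 - 1.62 = 12.38.

12.38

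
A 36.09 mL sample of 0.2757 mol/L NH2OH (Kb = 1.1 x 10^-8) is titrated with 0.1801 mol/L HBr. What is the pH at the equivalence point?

n(NH2OH) = 0.2757 x 0.03609 = 0.009950 mol; V(HBr) at equivalence = 0.009950/0.1801 = 0.05525 L.
At equivalence the base is fully converted to NH3OH+; total volume = 0.09134 L, so [NH3OH+] = 0.009950/0.09134 = 0.1089 M.
Ka(NH3OH+) = Kw/Kb = 1.0e-14 / 1.1 x 10^-8 = 9.09e-7.
[H^+] = sqrt(Ka x [NH3OH+]) = sqrt(9.09e-7 x 0.1089) = 0.000315 M.
pH = -log(0.000315) = 3.50.

3.50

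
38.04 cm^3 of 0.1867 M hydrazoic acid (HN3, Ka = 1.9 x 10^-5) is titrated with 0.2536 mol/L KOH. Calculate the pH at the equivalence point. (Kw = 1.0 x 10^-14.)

8.88

n(HN3) = 0.1867 x 0.03804 = 0.007102 mol; V(KOH) at equivalence = 0.007102/0.2536 = 0.02801 L.
At equivalence all the acid is converted to N3-; total volume = 0.03804 + 0.02801 = 0.06605 L, so [N3-] = 0.007102/0.06605 = 0.1075 M.
Kb = Kw/Ka = 1.0e-14 / 1.9 x 10^-5 = 5.26e-10.
[OH^-] = sqrt(Kb x [N3-]) = sqrt(5.26e-10 x 0.1075) = 7.52e-6 M.
pOH = 5.12, so pH = 14.00 - 5.12 = 8.88.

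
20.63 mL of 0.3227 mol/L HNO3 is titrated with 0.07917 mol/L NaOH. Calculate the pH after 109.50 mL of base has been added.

12.19

n(acid) = 0.3227 x 0.02063 = 0.006657 mol; n(NaOH) added = 0.07917 x 0.1095 = 0.008669 mol.
Base is in excess by 0.008669 - 0.006657 = 0.002012 mol in a total volume of 0.1301 L.
[OH^-] = 0.002012/0.1301 = 0.01546 M, so pOH = 1.81 and pH = 14.00 - 1.81 = 12.19.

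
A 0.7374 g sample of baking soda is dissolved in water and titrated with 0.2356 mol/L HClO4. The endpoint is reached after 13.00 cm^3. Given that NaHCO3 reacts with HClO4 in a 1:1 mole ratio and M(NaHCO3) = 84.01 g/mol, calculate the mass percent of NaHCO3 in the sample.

n(HClO4) = 0.2356 x 0.01300 = 0.003063 mol.
n(NaHCO3) = 0.003063 / 1 = 0.003063 mol.
mass of NaHCO3 = 0.003063 x 84.01 = 0.2573 g.
% purity = 0.2573 / 0.7374 x 100 = 34.9%.

34.9%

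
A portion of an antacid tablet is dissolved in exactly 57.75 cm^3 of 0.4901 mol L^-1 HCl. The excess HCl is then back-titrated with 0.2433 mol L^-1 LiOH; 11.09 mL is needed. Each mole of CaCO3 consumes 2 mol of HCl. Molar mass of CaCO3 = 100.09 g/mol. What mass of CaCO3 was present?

1.28 g

Total n(HCl) added = 0.4901 x 0.05775 = 0.02830 mol.
n(LiOH) used = 0.2433 x 0.01109 = 0.002698 mol, which equals the excess n(HCl).
So n(HCl) consumed by the sample = 0.02830 - 0.002698 = 0.02561 mol.
n(CaCO3) = 0.02561 / 2 = 0.01280 mol.
mass = 0.01280 mol x 100.09 g/mol = 1.28 g.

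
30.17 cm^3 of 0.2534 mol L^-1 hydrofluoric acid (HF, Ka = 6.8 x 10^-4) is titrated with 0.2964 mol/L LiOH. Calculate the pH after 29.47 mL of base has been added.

n(acid) = 0.2534 x 0.03017 = 0.007645 mol; n(LiOH) added = 0.2964 x 0.02947 = 0.008735 mol.
Base is in excess by 0.008735 - 0.007645 = 0.001090 mol in a total volume of 0.05964 L.
[OH^-] = 0.001090/0.05964 = 0.01827 M, so pOH = 1.74 and pH = 14.00 - 1.74 = 12.26.

12.26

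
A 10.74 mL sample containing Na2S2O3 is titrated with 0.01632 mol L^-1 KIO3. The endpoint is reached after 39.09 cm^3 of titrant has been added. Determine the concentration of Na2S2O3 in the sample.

n(KIO3) = 0.01632 x 0.03909 = 0.0006379 mol.
From the balanced equation, 1 mol KIO3 reacts with 6 mol Na2S2O3, so n(Na2S2O3) = 0.0006379 x 6/1 = 0.003828 mol.
[Na2S2O3] = 0.003828 / 0.01074 L = 0.356 M.

0.356 M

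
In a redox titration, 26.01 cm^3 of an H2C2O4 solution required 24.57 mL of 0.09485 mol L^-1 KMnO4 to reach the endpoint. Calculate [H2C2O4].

n(KMnO4) = 0.09485 x 0.02457 = 0.002330 mol.
From the balanced equation, 2 mol KMnO4 reacts with 5 mol H2C2O4, so n(H2C2O4) = 0.002330 x 5/2 = 0.005826 mol.
[H2C2O4] = 0.005826 / 0.02601 L = 0.224 M.

0.224 M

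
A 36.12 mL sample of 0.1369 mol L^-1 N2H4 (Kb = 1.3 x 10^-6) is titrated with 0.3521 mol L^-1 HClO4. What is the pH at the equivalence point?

n(N2H4) = 0.1369 x 0.03612 = 0.004945 mol; V(HClO4) at equivalence = 0.004945/0.3521 = 0.01404 L.
At equivalence the base is fully converted to N2H5+; total volume = 0.05016 L, so [N2H5+] = 0.004945/0.05016 = 0.09857 M.
Ka(N2H5+) = Kw/Kb = 1.0e-14 / 1.3 x 10^-6 = 7.69e-9.
[H^+] = sqrt(Ka x [N2H5+]) = sqrt(7.69e-9 x 0.09857) = 2.75e-5 M.
pH = -log(2.75e-5) = 4.56.

4.56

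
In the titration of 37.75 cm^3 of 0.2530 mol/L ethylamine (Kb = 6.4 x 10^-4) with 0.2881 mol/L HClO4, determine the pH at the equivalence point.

n(C2H5NH2) = 0.2530 x 0.03775 = 0.009551 mol; V(HClO4) at equivalence = 0.009551/0.2881 = 0.03315 L.
At equivalence the base is fully converted to C2H5NH3+; total volume = 0.07090 L, so [C2H5NH3+] = 0.009551/0.07090 = 0.1347 M.
Ka(C2H5NH3+) = Kw/Kb = 1.0e-14 / 6.4 x 10^-4 = 1.56e-11.
[H^+] = sqrt(Ka x [C2H5NH3+]) = sqrt(1.56e-11 x 0.1347) = 1.45e-6 M.
pH = -log(1.45e-6) = 5.84.

5.84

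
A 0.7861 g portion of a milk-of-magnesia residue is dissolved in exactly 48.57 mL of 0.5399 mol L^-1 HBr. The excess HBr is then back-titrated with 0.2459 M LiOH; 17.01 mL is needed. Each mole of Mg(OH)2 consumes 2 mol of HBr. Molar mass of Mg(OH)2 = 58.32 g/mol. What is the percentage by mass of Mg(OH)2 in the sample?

81.8%

Total n(HBr) added = 0.5399 x 0.04857 = 0.02622 mol.
n(LiOH) used = 0.2459 x 0.01701 = 0.004183 mol, which equals the excess n(HBr).
So n(HBr) consumed by the sample = 0.02622 - 0.004183 = 0.02204 mol.
n(Mg(OH)2) = 0.02204 / 2 = 0.01102 mol.
mass Mg(OH)2 = 0.01102 x 58.32 = 0.6427 g, so %Mg(OH)2 = 0.6427/0.7861 x 100 = 81.8%.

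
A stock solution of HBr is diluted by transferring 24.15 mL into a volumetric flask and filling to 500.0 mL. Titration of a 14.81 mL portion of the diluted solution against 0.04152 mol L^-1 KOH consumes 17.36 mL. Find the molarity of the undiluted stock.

1.01 M

n(KOH) = 0.04152 x 0.01736 = 0.0007208 mol.
n(HBr) in the aliquot = 0.0007208 mol.
[diluted HBr] = 0.0007208 / 0.01481 = 0.04867 M.
Dilution factor = 500.0/24.15 = 20.70, so [stock] = 0.04867 x 20.70 = 1.01 M.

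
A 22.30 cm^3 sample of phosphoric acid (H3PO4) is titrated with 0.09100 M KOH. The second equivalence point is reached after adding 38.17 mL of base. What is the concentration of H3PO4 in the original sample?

0.0779 M

n(KOH) = 0.09100 x 0.03817 = 0.003473 mol.
At the second equivalence point, 2 mol OH^- react per mol H3PO4, so n(H3PO4) = 0.003473 / 2 = 0.001737 mol.
[H3PO4] = 0.001737 / 0.02230 L = 0.0779 M.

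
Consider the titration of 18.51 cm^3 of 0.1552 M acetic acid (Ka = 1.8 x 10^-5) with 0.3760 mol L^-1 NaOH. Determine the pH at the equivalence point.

8.89

n(CH3COOH) = 0.1552 x 0.01851 = 0.002873 mol; V(NaOH) at equivalence = 0.002873/0.3760 = 0.007640 L.
At equivalence all the acid is converted to CH3COO-; total volume = 0.01851 + 0.007640 = 0.02615 L, so [CH3COO-] = 0.002873/0.02615 = 0.1099 M.
Kb = Kw/Ka = 1.0e-14 / 1.8 x 10^-5 = 5.56e-10.
[OH^-] = sqrt(Kb x [CH3COO-]) = sqrt(5.56e-10 x 0.1099) = 7.81e-6 M.
pOH = 5.11, so pH = 14.00 - 5.11 = 8.89.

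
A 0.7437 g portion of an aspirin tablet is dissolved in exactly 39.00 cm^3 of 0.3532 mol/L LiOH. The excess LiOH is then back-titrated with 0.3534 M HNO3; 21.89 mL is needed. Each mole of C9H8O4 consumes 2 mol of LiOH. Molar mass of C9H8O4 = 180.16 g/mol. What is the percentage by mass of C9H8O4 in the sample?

73.1%

Total n(LiOH) added = 0.3532 x 0.03900 = 0.01377 mol.
n(HNO3) used = 0.3534 x 0.02189 = 0.007736 mol, which equals the excess n(LiOH).
So n(LiOH) consumed by the sample = 0.01377 - 0.007736 = 0.006039 mol.
n(C9H8O4) = 0.006039 / 2 = 0.003019 mol.
mass C9H8O4 = 0.003019 x 180.16 = 0.5440 g, so %C9H8O4 = 0.5440/0.7437 x 100 = 73.1%.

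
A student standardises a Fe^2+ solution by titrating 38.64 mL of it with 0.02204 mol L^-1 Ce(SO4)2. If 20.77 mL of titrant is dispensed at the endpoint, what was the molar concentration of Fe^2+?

n(Ce(SO4)2) = 0.02204 x 0.02077 = 0.0004578 mol.
From the balanced equation, 1 mol Ce(SO4)2 reacts with 1 mol Fe^2+, so n(Fe^2+) = 0.0004578 x 1/1 = 0.0004578 mol.
[Fe^2+] = 0.0004578 / 0.03864 L = 0.0118 M.

0.0118 M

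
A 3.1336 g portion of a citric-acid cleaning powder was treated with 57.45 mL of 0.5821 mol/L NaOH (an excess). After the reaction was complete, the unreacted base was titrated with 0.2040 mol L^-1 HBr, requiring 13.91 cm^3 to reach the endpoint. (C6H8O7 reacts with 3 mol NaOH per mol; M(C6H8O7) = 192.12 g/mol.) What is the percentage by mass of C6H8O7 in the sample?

Total n(NaOH) added = 0.5821 x 0.05745 = 0.03344 mol.
n(HBr) used = 0.2040 x 0.01391 = 0.002838 mol, which equals the excess n(NaOH).
So n(NaOH) consumed by the sample = 0.03344 - 0.002838 = 0.03060 mol.
n(C6H8O7) = 0.03060 / 3 = 0.01020 mol.
mass C6H8O7 = 0.01020 x 192.12 = 1.960 g, so %C6H8O7 = 1.960/3.1336 x 100 = 62.5%.

62.5%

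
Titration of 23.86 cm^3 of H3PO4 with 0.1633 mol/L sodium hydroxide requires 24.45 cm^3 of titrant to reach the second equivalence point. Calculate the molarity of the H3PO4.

n(NaOH) = 0.1633 x 0.02445 = 0.003993 mol.
At the second equivalence point, 2 mol OH^- react per mol H3PO4, so n(H3PO4) = 0.003993 / 2 = 0.001996 mol.
[H3PO4] = 0.001996 / 0.02386 L = 0.0837 M.

0.0837 M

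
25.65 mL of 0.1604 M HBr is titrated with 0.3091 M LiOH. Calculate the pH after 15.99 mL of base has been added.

12.30

n(acid) = 0.1604 x 0.02565 = 0.004114 mol; n(LiOH) added = 0.3091 x 0.01599 = 0.004943 mol.
Base is in excess by 0.004943 - 0.004114 = 0.0008282 mol in a total volume of 0.04164 L.
[OH^-] = 0.0008282/0.04164 = 0.01989 M, so pOH = 1.70 and pH = 14.00 - 1.70 = 12.30.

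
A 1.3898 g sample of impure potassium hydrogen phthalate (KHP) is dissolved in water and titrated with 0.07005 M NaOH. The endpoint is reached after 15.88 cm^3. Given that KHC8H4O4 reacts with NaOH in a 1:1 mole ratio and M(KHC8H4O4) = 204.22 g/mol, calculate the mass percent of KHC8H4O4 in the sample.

n(NaOH) = 0.07005 x 0.01588 = 0.001112 mol.
n(KHC8H4O4) = 0.001112 / 1 = 0.001112 mol.
mass of KHC8H4O4 = 0.001112 x 204.22 = 0.2272 g.
% purity = 0.2272 / 1.3898 x 100 = 16.3%.

16.3%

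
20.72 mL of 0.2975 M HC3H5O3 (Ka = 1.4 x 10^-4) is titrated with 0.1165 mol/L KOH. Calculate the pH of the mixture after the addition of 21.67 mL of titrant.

Initial n(HC3H5O3) = 0.2975 x 0.02072 = 0.006164 mol.
n(KOH) added = 0.1165 x 0.02167 = 0.002525 mol, converting that many moles of HC3H5O3 to C3H5O3-.
Remaining n(HC3H5O3) = 0.003640 mol; n(C3H5O3-) = 0.002525 mol.
By Henderson-Hasselbalch, pH = pKa + log([A^-]/[HA]) = 3.85 + log(0.002525/0.003640) = 3.85 + (-0.16) = 3.69.

3.69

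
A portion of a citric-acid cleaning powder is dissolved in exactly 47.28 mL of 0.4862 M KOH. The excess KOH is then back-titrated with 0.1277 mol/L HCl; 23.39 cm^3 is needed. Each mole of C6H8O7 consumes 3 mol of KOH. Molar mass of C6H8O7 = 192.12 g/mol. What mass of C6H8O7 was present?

1.28 g

Total n(KOH) added = 0.4862 x 0.04728 = 0.02299 mol.
n(HCl) used = 0.1277 x 0.02339 = 0.002987 mol, which equals the excess n(KOH).
So n(KOH) consumed by the sample = 0.02299 - 0.002987 = 0.02000 mol.
n(C6H8O7) = 0.02000 / 3 = 0.006667 mol.
mass = 0.006667 mol x 192.12 g/mol = 1.28 g.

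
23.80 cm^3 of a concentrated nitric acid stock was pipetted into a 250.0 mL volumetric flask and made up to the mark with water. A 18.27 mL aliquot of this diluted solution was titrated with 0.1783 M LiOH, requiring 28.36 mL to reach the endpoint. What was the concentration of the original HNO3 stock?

n(LiOH) = 0.1783 x 0.02836 = 0.005057 mol.
n(HNO3) in the aliquot = 0.005057 mol.
[diluted HNO3] = 0.005057 / 0.01827 = 0.2768 M.
Dilution factor = 250.0/23.80 = 10.50, so [stock] = 0.2768 x 10.50 = 2.91 M.

2.91 M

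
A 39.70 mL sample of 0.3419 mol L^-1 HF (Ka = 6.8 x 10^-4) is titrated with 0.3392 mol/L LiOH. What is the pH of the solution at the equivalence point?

8.20

n(HF) = 0.3419 x 0.03970 = 0.01357 mol; V(LiOH) at equivalence = 0.01357/0.3392 = 0.04002 L.
At equivalence all the acid is converted to F-; total volume = 0.03970 + 0.04002 = 0.07972 L, so [F-] = 0.01357/0.07972 = 0.1703 M.
Kb = Kw/Ka = 1.0e-14 / 6.8 x 10^-4 = 1.47e-11.
[OH^-] = sqrt(Kb x [F-]) = sqrt(1.47e-11 x 0.1703) = 1.58e-6 M.
pOH = 5.80, so pH = 14.00 - 5.80 = 8.20.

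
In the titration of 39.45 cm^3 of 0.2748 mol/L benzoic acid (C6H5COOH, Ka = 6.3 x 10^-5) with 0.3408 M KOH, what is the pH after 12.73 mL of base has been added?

Initial n(C6H5COOH) = 0.2748 x 0.03945 = 0.01084 mol.
n(KOH) added = 0.3408 x 0.01273 = 0.004338 mol, converting that many moles of C6H5COOH to C6H5COO-.
Remaining n(C6H5COOH) = 0.006502 mol; n(C6H5COO-) = 0.004338 mol.
By Henderson-Hasselbalch, pH = pKa + log([A^-]/[HA]) = 4.20 + log(0.004338/0.006502) = 4.20 + (-0.18) = 4.02.

4.02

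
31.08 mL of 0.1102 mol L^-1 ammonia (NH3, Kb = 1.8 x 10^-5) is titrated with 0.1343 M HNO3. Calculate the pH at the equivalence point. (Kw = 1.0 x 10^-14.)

n(NH3) = 0.1102 x 0.03108 = 0.003425 mol; V(HNO3) at equivalence = 0.003425/0.1343 = 0.02550 L.
At equivalence the base is fully converted to NH4+; total volume = 0.05658 L, so [NH4+] = 0.003425/0.05658 = 0.06053 M.
Ka(NH4+) = Kw/Kb = 1.0e-14 / 1.8 x 10^-5 = 5.56e-10.
[H^+] = sqrt(Ka x [NH4+]) = sqrt(5.56e-10 x 0.06053) = 5.80e-6 M.
pH = -log(5.80e-6) = 5.24.

5.24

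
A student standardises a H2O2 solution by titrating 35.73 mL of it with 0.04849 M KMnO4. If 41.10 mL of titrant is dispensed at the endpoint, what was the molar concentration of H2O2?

n(KMnO4) = 0.04849 x 0.04110 = 0.001993 mol.
From the balanced equation, 2 mol KMnO4 reacts with 5 mol H2O2, so n(H2O2) = 0.001993 x 5/2 = 0.004982 mol.
[H2O2] = 0.004982 / 0.03573 L = 0.139 M.

0.139 M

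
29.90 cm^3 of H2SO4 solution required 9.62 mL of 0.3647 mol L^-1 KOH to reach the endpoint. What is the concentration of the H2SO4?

n(KOH) delivered = 0.3647 x 0.009620 = 0.003508 mol.
The reaction is 1 H2SO4 + 2 KOH, so n(H2SO4) = 0.003508 x 1/2 = 0.001754 mol.
[H2SO4] = 0.001754 mol / 0.02990 L = 0.0587 M.

0.0587 M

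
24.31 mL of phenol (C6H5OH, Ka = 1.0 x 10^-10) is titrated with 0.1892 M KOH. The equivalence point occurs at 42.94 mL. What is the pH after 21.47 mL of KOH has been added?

10.00

21.47 mL is exactly half the equivalence volume (42.94/2), i.e. the half-equivalence point.
There, n(HA) = n(A^-), so pH = pKa = -log(1.0 x 10^-10) = 10.00.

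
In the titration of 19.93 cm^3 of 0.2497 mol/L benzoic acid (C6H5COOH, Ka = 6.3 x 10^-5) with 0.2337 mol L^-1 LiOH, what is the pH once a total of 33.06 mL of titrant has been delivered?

12.72

n(acid) = 0.2497 x 0.01993 = 0.004977 mol; n(LiOH) added = 0.2337 x 0.03306 = 0.007726 mol.
Base is in excess by 0.007726 - 0.004977 = 0.002750 mol in a total volume of 0.05299 L.
[OH^-] = 0.002750/0.05299 = 0.05189 M, so pOH = 1.28 and pH = 14.00 - 1.28 = 12.72.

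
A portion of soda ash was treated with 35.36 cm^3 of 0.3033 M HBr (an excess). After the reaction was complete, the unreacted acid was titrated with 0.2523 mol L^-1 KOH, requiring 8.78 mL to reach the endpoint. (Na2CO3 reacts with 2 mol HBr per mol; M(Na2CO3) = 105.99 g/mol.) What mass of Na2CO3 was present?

Total n(HBr) added = 0.3033 x 0.03536 = 0.01072 mol.
n(KOH) used = 0.2523 x 0.008780 = 0.002215 mol, which equals the excess n(HBr).
So n(HBr) consumed by the sample = 0.01072 - 0.002215 = 0.008509 mol.
n(Na2CO3) = 0.008509 / 2 = 0.004255 mol.
mass = 0.004255 mol x 105.99 g/mol = 0.451 g.

0.451 g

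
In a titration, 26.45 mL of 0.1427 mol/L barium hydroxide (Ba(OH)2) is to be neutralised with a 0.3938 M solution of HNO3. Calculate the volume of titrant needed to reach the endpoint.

19.2 mL

n(Ba(OH)2) = 0.1427 mol/L x 0.02645 L = 0.003774 mol.
The neutralisation is 1 Ba(OH)2 : 2 HNO3, so n(HNO3) = 0.003774 x 2/1 = 0.007549 mol.
V(HNO3) = 0.007549 / 0.3938 = 0.01917 L = 19.2 mL.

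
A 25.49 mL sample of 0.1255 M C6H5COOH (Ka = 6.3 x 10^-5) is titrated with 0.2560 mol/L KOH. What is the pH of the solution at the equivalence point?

n(C6H5COOH) = 0.1255 x 0.02549 = 0.003199 mol; V(KOH) at equivalence = 0.003199/0.2560 = 0.01250 L.
At equivalence all the acid is converted to C6H5COO-; total volume = 0.02549 + 0.01250 = 0.03799 L, so [C6H5COO-] = 0.003199/0.03799 = 0.08421 M.
Kb = Kw/Ka = 1.0e-14 / 6.3 x 10^-5 = 1.59e-10.
[OH^-] = sqrt(Kb x [C6H5COO-]) = sqrt(1.59e-10 x 0.08421) = 3.66e-6 M.
pOH = 5.44, so pH = 14.00 - 5.44 = 8.56.

8.56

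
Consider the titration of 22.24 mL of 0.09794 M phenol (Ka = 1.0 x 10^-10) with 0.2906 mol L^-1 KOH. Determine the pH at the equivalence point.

n(C6H5OH) = 0.09794 x 0.02224 = 0.002178 mol; V(KOH) at equivalence = 0.002178/0.2906 = 0.007495 L.
At equivalence all the acid is converted to C6H5O-; total volume = 0.02224 + 0.007495 = 0.02974 L, so [C6H5O-] = 0.002178/0.02974 = 0.07325 M.
Kb = Kw/Ka = 1.0e-14 / 1.0 x 10^-10 = 0.000100.
[OH^-] = sqrt(Kb x [C6H5O-]) = sqrt(0.000100 x 0.07325) = 0.00271 M.
pOH = 2.57, so pH = 14.00 - 2.57 = 11.43.

11.43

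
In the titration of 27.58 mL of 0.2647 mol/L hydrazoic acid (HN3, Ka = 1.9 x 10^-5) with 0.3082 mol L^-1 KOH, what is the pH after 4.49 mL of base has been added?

4.09

Initial n(HN3) = 0.2647 x 0.02758 = 0.007300 mol.
n(KOH) added = 0.3082 x 0.004490 = 0.001384 mol, converting that many moles of HN3 to N3-.
Remaining n(HN3) = 0.005917 mol; n(N3-) = 0.001384 mol.
By Henderson-Hasselbalch, pH = pKa + log([A^-]/[HA]) = 4.72 + log(0.001384/0.005917) = 4.72 + (-0.63) = 4.09.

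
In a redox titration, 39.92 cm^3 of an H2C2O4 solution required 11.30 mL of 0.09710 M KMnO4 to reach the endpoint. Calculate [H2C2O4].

0.0687 M

n(KMnO4) = 0.09710 x 0.01130 = 0.001097 mol.
From the balanced equation, 2 mol KMnO4 reacts with 5 mol H2C2O4, so n(H2C2O4) = 0.001097 x 5/2 = 0.002743 mol.
[H2C2O4] = 0.002743 / 0.03992 L = 0.0687 M.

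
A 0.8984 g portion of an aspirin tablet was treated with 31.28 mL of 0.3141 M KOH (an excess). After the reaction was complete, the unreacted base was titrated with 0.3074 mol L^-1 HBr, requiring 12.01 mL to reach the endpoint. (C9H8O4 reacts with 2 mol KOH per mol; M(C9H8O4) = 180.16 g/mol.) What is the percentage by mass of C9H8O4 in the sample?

Total n(KOH) added = 0.3141 x 0.03128 = 0.009825 mol.
n(HBr) used = 0.3074 x 0.01201 = 0.003692 mol, which equals the excess n(KOH).
So n(KOH) consumed by the sample = 0.009825 - 0.003692 = 0.006133 mol.
n(C9H8O4) = 0.006133 / 2 = 0.003067 mol.
mass C9H8O4 = 0.003067 x 180.16 = 0.5525 g, so %C9H8O4 = 0.5525/0.8984 x 100 = 61.5%.

61.5%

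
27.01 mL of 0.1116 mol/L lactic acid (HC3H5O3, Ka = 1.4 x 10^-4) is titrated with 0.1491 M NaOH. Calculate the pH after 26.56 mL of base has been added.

12.25

n(acid) = 0.1116 x 0.02701 = 0.003014 mol; n(NaOH) added = 0.1491 x 0.02656 = 0.003960 mol.
Base is in excess by 0.003960 - 0.003014 = 0.0009458 mol in a total volume of 0.05357 L.
[OH^-] = 0.0009458/0.05357 = 0.01766 M, so pOH = 1.75 and pH = 14.00 - 1.75 = 12.25.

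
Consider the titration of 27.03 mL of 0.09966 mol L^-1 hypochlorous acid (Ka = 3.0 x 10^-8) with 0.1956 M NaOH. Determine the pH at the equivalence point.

10.17

n(HClO) = 0.09966 x 0.02703 = 0.002694 mol; V(NaOH) at equivalence = 0.002694/0.1956 = 0.01377 L.
At equivalence all the acid is converted to ClO-; total volume = 0.02703 + 0.01377 = 0.04080 L, so [ClO-] = 0.002694/0.04080 = 0.06602 M.
Kb = Kw/Ka = 1.0e-14 / 3.0 x 10^-8 = 3.33e-7.
[OH^-] = sqrt(Kb x [ClO-]) = sqrt(3.33e-7 x 0.06602) = 0.000148 M.
pOH = 3.83, so pH = 14.00 - 3.83 = 10.17.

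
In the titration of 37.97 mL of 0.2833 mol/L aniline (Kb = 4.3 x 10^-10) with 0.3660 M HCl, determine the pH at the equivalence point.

n(C6H5NH2) = 0.2833 x 0.03797 = 0.01076 mol; V(HCl) at equivalence = 0.01076/0.3660 = 0.02939 L.
At equivalence the base is fully converted to C6H5NH3+; total volume = 0.06736 L, so [C6H5NH3+] = 0.01076/0.06736 = 0.1597 M.
Ka(C6H5NH3+) = Kw/Kb = 1.0e-14 / 4.3 x 10^-10 = 2.33e-5.
[H^+] = sqrt(Ka x [C6H5NH3+]) = sqrt(2.33e-5 x 0.1597) = 0.00193 M.
pH = -log(0.00193) = 2.72.

2.72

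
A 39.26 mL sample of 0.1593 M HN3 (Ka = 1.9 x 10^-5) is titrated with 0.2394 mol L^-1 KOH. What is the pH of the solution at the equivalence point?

n(HN3) = 0.1593 x 0.03926 = 0.006254 mol; V(KOH) at equivalence = 0.006254/0.2394 = 0.02612 L.
At equivalence all the acid is converted to N3-; total volume = 0.03926 + 0.02612 = 0.06538 L, so [N3-] = 0.006254/0.06538 = 0.09565 M.
Kb = Kw/Ka = 1.0e-14 / 1.9 x 10^-5 = 5.26e-10.
[OH^-] = sqrt(Kb x [N3-]) = sqrt(5.26e-10 x 0.09565) = 7.10e-6 M.
pOH = 5.15, so pH = 14.00 - 5.15 = 8.85.

8.85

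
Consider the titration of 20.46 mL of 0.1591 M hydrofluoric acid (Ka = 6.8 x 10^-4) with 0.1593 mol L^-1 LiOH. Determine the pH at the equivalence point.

n(HF) = 0.1591 x 0.02046 = 0.003255 mol; V(LiOH) at equivalence = 0.003255/0.1593 = 0.02043 L.
At equivalence all the acid is converted to F-; total volume = 0.02046 + 0.02043 = 0.04089 L, so [F-] = 0.003255/0.04089 = 0.07960 M.
Kb = Kw/Ka = 1.0e-14 / 6.8 x 10^-4 = 1.47e-11.
[OH^-] = sqrt(Kb x [F-]) = sqrt(1.47e-11 x 0.07960) = 1.08e-6 M.
pOH = 5.97, so pH = 14.00 - 5.97 = 8.03.

8.03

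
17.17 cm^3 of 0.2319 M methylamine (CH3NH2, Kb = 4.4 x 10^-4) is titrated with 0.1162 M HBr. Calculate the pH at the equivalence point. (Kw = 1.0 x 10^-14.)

n(CH3NH2) = 0.2319 x 0.01717 = 0.003982 mol; V(HBr) at equivalence = 0.003982/0.1162 = 0.03427 L.
At equivalence the base is fully converted to CH3NH3+; total volume = 0.05144 L, so [CH3NH3+] = 0.003982/0.05144 = 0.07741 M.
Ka(CH3NH3+) = Kw/Kb = 1.0e-14 / 4.4 x 10^-4 = 2.27e-11.
[H^+] = sqrt(Ka x [CH3NH3+]) = sqrt(2.27e-11 x 0.07741) = 1.33e-6 M.
pH = -log(1.33e-6) = 5.88.

5.88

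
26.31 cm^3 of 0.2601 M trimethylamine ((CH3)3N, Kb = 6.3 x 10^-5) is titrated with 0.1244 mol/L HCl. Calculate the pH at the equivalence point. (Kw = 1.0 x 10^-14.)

5.44

n((CH3)3N) = 0.2601 x 0.02631 = 0.006843 mol; V(HCl) at equivalence = 0.006843/0.1244 = 0.05501 L.
At equivalence the base is fully converted to (CH3)3NH+; total volume = 0.08132 L, so [(CH3)3NH+] = 0.006843/0.08132 = 0.08415 M.
Ka((CH3)3NH+) = Kw/Kb = 1.0e-14 / 6.3 x 10^-5 = 1.59e-10.
[H^+] = sqrt(Ka x [(CH3)3NH+]) = sqrt(1.59e-10 x 0.08415) = 3.65e-6 M.
pH = -log(3.65e-6) = 5.44.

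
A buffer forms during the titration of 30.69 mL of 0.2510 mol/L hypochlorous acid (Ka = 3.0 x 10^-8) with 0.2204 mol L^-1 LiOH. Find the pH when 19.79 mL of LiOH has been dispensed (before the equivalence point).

Initial n(HClO) = 0.2510 x 0.03069 = 0.007703 mol.
n(LiOH) added = 0.2204 x 0.01979 = 0.004362 mol, converting that many moles of HClO to ClO-.
Remaining n(HClO) = 0.003341 mol; n(ClO-) = 0.004362 mol.
By Henderson-Hasselbalch, pH = pKa + log([A^-]/[HA]) = 7.52 + log(0.004362/0.003341) = 7.52 + (+0.12) = 7.64.

7.64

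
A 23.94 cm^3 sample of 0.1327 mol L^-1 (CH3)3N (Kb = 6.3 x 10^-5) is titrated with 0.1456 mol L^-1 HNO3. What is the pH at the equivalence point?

5.48

n((CH3)3N) = 0.1327 x 0.02394 = 0.003177 mol; V(HNO3) at equivalence = 0.003177/0.1456 = 0.02182 L.
At equivalence the base is fully converted to (CH3)3NH+; total volume = 0.04576 L, so [(CH3)3NH+] = 0.003177/0.04576 = 0.06943 M.
Ka((CH3)3NH+) = Kw/Kb = 1.0e-14 / 6.3 x 10^-5 = 1.59e-10.
[H^+] = sqrt(Ka x [(CH3)3NH+]) = sqrt(1.59e-10 x 0.06943) = 3.32e-6 M.
pH = -log(3.32e-6) = 5.48.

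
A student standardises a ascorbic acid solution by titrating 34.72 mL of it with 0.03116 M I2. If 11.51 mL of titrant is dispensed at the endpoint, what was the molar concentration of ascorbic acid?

0.0103 M

n(I2) = 0.03116 x 0.01151 = 0.0003587 mol.
From the balanced equation, 1 mol I2 reacts with 1 mol ascorbic acid, so n(ascorbic acid) = 0.0003587 x 1/1 = 0.0003587 mol.
[ascorbic acid] = 0.0003587 / 0.03472 L = 0.0103 M.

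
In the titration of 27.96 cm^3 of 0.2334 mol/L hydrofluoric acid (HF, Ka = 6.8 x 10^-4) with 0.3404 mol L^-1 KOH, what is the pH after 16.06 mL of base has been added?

3.88

Initial n(HF) = 0.2334 x 0.02796 = 0.006526 mol.
n(KOH) added = 0.3404 x 0.01606 = 0.005467 mol, converting that many moles of HF to F-.
Remaining n(HF) = 0.001059 mol; n(F-) = 0.005467 mol.
By Henderson-Hasselbalch, pH = pKa + log([A^-]/[HA]) = 3.17 + log(0.005467/0.001059) = 3.17 + (+0.71) = 3.88.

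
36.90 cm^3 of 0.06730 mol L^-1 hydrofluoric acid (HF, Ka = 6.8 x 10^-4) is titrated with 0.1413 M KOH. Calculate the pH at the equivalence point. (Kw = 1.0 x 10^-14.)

7.91

n(HF) = 0.06730 x 0.03690 = 0.002483 mol; V(KOH) at equivalence = 0.002483/0.1413 = 0.01758 L.
At equivalence all the acid is converted to F-; total volume = 0.03690 + 0.01758 = 0.05448 L, so [F-] = 0.002483/0.05448 = 0.04559 M.
Kb = Kw/Ka = 1.0e-14 / 6.8 x 10^-4 = 1.47e-11.
[OH^-] = sqrt(Kb x [F-]) = sqrt(1.47e-11 x 0.04559) = 8.19e-7 M.
pOH = 6.09, so pH = 14.00 - 6.09 = 7.91.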